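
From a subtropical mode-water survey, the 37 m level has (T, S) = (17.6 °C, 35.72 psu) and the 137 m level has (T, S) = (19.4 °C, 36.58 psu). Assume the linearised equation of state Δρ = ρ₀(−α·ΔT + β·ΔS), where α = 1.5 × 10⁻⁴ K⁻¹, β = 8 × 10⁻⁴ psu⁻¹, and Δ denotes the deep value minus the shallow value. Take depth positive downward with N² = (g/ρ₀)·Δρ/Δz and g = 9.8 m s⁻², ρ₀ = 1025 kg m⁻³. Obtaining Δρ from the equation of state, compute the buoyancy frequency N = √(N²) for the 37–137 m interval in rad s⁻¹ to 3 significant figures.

6.40 × 10⁻³ rad s⁻¹

ΔT = +1.8 K, ΔS = +0.86 psu (deep − shallow).
Δρ/ρ₀ = −αΔT + βΔS = -2.70 × 10⁻⁴ + 6.88 × 10⁻⁴ = 4.18 × 10⁻⁴, so Δρ ≈ 0.4284 kg m⁻³.
N² = (g/ρ₀)·Δρ/Δz = g·(Δρ/ρ₀)/Δz = 9.8 × 4.18 × 10⁻⁴ / 100 = 4.0964 × 10⁻⁵ s⁻².
N = √(4.0964 × 10⁻⁵) = 6.4003 × 10⁻³ rad s⁻¹ ≈ 6.40 × 10⁻³ rad s⁻¹.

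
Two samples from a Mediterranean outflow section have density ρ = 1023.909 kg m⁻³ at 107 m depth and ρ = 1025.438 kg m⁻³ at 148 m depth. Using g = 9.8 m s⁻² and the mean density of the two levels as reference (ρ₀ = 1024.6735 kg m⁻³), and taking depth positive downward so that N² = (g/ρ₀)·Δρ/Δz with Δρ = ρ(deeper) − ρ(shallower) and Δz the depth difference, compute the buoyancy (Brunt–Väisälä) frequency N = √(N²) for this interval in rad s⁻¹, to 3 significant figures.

Δρ = 1025.438 − 1023.909 = 1.529 kg m⁻³ over Δz = 148 − 107 = 41 m.
N² = (9.8/1024.6735) × (1.529/41) = 3.5667 × 10⁻⁴ s⁻².
N = √(3.5667 × 10⁻⁴) = 0.018886 rad s⁻¹ ≈ 0.0189 rad s⁻¹.
Since Δρ > 0 the layer is stably stratified.

0.0189 rad s⁻¹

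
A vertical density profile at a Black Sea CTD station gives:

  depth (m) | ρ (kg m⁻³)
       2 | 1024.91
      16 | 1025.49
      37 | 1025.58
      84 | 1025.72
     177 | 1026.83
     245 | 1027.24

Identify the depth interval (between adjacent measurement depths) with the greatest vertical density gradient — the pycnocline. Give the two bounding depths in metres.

2–16 m

Compute the density gradient over each adjacent pair:
  2–16 m: Δρ/Δz = 0.58/14 = 0.041 kg m⁻⁴
  16–37 m: Δρ/Δz = 0.09/21 = 4.3 × 10⁻³ kg m⁻⁴
  37–84 m: Δρ/Δz = 0.14/47 = 3.0 × 10⁻³ kg m⁻⁴
  84–177 m: Δρ/Δz = 1.11/93 = 0.012 kg m⁻⁴
  177–245 m: Δρ/Δz = 0.41/68 = 6.0 × 10⁻³ kg m⁻⁴
The largest gradient is in the 2–16 m interval — the pycnocline.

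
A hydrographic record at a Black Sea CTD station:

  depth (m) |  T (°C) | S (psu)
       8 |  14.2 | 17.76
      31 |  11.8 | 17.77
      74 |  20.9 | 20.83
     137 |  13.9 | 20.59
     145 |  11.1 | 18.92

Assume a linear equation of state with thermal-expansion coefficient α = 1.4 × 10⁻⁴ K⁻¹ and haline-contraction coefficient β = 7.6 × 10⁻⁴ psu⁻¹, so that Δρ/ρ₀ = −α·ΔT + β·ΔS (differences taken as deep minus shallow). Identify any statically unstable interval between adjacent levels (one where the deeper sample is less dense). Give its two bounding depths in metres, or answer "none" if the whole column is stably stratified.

Evaluate Δρ/ρ₀ = −αΔT + βΔS across each adjacent pair:
  8–31 m: −αΔT+βΔS = −(1.4 × 10⁻⁴)(-2.4)+(7.6 × 10⁻⁴)(+0.01) = 3.4 × 10⁻⁴ → stable
  31–74 m: −αΔT+βΔS = −(1.4 × 10⁻⁴)(+9.1)+(7.6 × 10⁻⁴)(+3.06) = 1.1 × 10⁻³ → stable
  74–137 m: −αΔT+βΔS = −(1.4 × 10⁻⁴)(-7.0)+(7.6 × 10⁻⁴)(-0.24) = 8.0 × 10⁻⁴ → stable
  137–145 m: −αΔT+βΔS = −(1.4 × 10⁻⁴)(-2.8)+(7.6 × 10⁻⁴)(-1.67) = -8.8 × 10⁻⁴ → UNSTABLE
The 137–145 m interval has Δρ < 0: lighter water underlies denser water.

137–145 m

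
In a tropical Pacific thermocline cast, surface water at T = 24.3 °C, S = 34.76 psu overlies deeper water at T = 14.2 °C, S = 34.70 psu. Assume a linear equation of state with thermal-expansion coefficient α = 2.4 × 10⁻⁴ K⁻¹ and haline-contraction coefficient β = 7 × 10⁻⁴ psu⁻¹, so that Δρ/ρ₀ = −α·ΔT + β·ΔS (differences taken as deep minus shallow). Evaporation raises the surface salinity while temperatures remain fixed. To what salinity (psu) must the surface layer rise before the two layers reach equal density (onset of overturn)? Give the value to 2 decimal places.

Neutral buoyancy requires −α(T_deep − T_surf) + β(S_deep − S_surf′) = 0.
S_surf′ = S_deep − (α/β)·ΔT = 34.70 − (2.4 × 10⁻⁴/7 × 10⁻⁴)·(-10.1) = 38.1629 psu.
Increase required: 38.1629 − 34.76 = 3.4029 psu.

38.16 psu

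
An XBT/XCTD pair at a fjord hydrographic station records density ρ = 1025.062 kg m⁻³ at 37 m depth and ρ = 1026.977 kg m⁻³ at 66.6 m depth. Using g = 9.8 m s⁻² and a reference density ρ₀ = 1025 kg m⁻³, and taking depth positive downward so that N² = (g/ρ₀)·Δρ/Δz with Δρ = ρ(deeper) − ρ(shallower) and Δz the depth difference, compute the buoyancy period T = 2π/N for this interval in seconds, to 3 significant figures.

Δρ = 1026.977 − 1025.062 = 1.915 kg m⁻³ over Δz = 66.6 − 37 = 29.6 m.
N² = (9.8/1025) × (1.915/29.6) = 6.1856 × 10⁻⁴ s⁻².
N = √(6.1856 × 10⁻⁴) = 0.024871 rad s⁻¹, so T = 2π/N = 252.63 s ≈ 253 s.
Since Δρ > 0 the layer is stably stratified.

253 s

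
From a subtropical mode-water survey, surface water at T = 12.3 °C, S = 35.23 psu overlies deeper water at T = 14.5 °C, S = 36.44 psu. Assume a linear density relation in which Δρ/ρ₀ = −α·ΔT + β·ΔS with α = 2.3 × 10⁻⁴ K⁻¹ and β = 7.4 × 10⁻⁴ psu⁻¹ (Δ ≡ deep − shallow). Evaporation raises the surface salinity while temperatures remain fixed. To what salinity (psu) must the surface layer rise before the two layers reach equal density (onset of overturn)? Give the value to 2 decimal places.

Neutral buoyancy requires −α(T_deep − T_surf) + β(S_deep − S_surf′) = 0.
S_surf′ = S_deep − (α/β)·ΔT = 36.44 − (2.3 × 10⁻⁴/7.4 × 10⁻⁴)·(+2.2) = 35.7562 psu.
Increase required: 35.7562 − 35.23 = 0.5262 psu.

35.76 psu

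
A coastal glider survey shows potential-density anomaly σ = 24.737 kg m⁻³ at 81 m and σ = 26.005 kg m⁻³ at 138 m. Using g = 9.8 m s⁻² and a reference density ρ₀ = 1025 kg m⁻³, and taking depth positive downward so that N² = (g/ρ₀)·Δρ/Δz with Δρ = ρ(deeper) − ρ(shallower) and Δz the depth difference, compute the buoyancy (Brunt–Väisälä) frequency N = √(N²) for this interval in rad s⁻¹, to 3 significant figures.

0.0146 rad s⁻¹

Δρ = 1026.005 − 1024.737 = 1.268 kg m⁻³ over Δz = 138 − 81 = 57 m.
N² = (9.8/1025) × (1.268/57) = 2.1269 × 10⁻⁴ s⁻².
N = √(2.1269 × 10⁻⁴) = 0.014584 rad s⁻¹ ≈ 0.0146 rad s⁻¹.
A positive N² confirms static stability across the interval.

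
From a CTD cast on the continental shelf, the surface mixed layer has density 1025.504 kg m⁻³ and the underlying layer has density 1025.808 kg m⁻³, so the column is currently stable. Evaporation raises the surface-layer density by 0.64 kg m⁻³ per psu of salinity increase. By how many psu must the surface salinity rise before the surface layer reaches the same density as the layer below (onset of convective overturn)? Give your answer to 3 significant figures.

0.475 psu

Density deficit of the surface layer: 1025.808 − 1025.504 = 0.304 kg m⁻³.
Required change = 0.304 / 0.64 = 0.475 psu.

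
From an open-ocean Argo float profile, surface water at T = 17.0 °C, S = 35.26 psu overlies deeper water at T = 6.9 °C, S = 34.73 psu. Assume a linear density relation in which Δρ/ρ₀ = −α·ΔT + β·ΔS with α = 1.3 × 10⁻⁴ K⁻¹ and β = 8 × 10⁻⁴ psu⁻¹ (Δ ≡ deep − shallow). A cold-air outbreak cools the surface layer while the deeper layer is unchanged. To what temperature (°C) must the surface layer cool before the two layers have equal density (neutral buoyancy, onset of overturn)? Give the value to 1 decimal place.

10.2 °C

Neutral buoyancy requires Δρ = 0, i.e. −α(T_deep − T_surf′) + β(S_deep − S_surf) = 0.
T_surf′ = T_deep − (β/α)·ΔS = 6.9 − (8 × 10⁻⁴/1.3 × 10⁻⁴)·(-0.53) = 10.162 °C.
Cooling required: 17.0 − (10.162) = 6.838 °C.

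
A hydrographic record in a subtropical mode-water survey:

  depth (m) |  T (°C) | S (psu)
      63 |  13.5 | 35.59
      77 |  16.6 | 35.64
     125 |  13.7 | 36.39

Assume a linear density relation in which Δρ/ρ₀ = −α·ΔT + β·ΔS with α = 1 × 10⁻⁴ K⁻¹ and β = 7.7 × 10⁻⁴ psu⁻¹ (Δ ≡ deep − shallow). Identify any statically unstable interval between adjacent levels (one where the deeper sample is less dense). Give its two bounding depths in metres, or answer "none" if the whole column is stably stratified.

Evaluate Δρ/ρ₀ = −αΔT + βΔS across each adjacent pair:
  63–77 m: −αΔT+βΔS = −(1 × 10⁻⁴)(+3.1)+(7.7 × 10⁻⁴)(+0.05) = -2.7 × 10⁻⁴ → UNSTABLE
  77–125 m: −αΔT+βΔS = −(1 × 10⁻⁴)(-2.9)+(7.7 × 10⁻⁴)(+0.75) = 8.7 × 10⁻⁴ → stable
The 63–77 m interval has Δρ < 0: lighter water underlies denser water.

63–77 m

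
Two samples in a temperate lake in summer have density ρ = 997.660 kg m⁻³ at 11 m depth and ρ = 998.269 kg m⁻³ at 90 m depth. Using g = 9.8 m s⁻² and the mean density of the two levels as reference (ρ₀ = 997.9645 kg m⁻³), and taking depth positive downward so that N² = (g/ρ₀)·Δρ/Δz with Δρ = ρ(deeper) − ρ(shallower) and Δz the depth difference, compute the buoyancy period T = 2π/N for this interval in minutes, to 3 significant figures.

12.0 min

Δρ = 998.269 − 997.660 = 0.609 kg m⁻³ over Δz = 90 − 11 = 79 m.
N² = (9.8/997.9645) × (0.609/79) = 7.5701 × 10⁻⁵ s⁻².
N = √(7.5701 × 10⁻⁵) = 8.7006 × 10⁻³ rad s⁻¹, so T = 2π/N = 722.16 s = 12.036 min ≈ 12.0 min.
Since Δρ > 0 the layer is stably stratified.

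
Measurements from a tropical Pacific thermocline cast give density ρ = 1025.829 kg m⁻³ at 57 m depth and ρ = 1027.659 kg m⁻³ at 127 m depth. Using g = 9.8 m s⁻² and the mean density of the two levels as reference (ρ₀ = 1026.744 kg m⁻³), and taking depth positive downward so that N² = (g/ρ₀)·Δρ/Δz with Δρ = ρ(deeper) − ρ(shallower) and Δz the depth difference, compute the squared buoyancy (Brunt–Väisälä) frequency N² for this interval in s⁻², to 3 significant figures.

2.50 × 10⁻⁴ s⁻²

Δρ = 1027.659 − 1025.829 = 1.830 kg m⁻³ over Δz = 127 − 57 = 70 m.
N² = (9.8/1026.744) × (1.830/70) = 2.4953 × 10⁻⁴ s⁻² ≈ 2.50 × 10⁻⁴ s⁻².
N² > 0, so the interval is statically stable.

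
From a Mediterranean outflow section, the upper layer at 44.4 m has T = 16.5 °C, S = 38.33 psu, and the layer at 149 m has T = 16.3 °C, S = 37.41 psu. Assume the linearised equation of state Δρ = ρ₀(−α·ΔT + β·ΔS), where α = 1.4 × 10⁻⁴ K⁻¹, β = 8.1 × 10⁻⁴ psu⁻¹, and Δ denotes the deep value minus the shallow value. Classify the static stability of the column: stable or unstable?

unstable

ΔT = 16.3 − 16.5 = -0.2 K and ΔS = 37.41 − 38.33 = -0.92 psu (deep − shallow).
−αΔT = 2.80 × 10⁻⁵; βΔS = -7.452 × 10⁻⁴; sum Δρ/ρ₀ = -7.172 × 10⁻⁴.
Δρ/ρ₀ < 0, so Δρ < 0: deeper water is lighter → statically unstable; the column would overturn.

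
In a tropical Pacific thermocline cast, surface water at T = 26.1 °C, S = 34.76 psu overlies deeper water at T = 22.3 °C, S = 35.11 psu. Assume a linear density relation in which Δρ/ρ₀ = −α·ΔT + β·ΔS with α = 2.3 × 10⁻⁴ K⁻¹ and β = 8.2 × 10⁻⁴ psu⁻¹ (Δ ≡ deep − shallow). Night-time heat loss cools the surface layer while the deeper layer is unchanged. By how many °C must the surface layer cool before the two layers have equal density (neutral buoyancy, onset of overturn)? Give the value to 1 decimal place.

Neutral buoyancy requires Δρ = 0, i.e. −α(T_deep − T_surf′) + β(S_deep − S_surf) = 0.
T_surf′ = T_deep − (β/α)·ΔS = 22.3 − (8.2 × 10⁻⁴/2.3 × 10⁻⁴)·(+0.35) = 21.052 °C.
Cooling required: 26.1 − (21.052) = 5.048 °C.

5.0 °C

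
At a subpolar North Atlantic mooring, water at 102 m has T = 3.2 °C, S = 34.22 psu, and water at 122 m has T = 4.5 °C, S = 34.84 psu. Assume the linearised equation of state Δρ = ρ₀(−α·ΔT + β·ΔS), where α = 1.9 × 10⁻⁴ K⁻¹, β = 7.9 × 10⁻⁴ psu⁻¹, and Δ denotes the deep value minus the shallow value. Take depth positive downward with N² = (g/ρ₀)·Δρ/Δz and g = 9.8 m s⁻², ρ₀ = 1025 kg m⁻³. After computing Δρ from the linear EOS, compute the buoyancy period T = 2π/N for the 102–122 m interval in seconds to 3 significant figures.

576 s

ΔT = +1.3 K, ΔS = +0.62 psu (deep − shallow).
Δρ/ρ₀ = −αΔT + βΔS = -2.47 × 10⁻⁴ + 4.898 × 10⁻⁴ = 2.428 × 10⁻⁴, so Δρ ≈ 0.2489 kg m⁻³.
N² = (g/ρ₀)·Δρ/Δz = g·(Δρ/ρ₀)/Δz = 9.8 × 2.428 × 10⁻⁴ / 20 = 1.1897 × 10⁻⁴ s⁻².
N = √(1.1897 × 10⁻⁴) = 0.010907 rad s⁻¹ → T = 2π/N = 576.07 s ≈ 576 s.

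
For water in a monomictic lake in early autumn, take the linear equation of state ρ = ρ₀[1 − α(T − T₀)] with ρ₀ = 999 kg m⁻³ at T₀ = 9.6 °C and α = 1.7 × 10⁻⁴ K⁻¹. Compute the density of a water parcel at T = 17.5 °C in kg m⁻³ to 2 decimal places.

997.66 kg m⁻³

T − T₀ = +7.9 K.
Bracket = 1 − α·(+7.9) = 1 + (-1.343 × 10⁻³) = 0.9986570.
ρ = 999 × 0.9986570 = 997.66 kg m⁻³.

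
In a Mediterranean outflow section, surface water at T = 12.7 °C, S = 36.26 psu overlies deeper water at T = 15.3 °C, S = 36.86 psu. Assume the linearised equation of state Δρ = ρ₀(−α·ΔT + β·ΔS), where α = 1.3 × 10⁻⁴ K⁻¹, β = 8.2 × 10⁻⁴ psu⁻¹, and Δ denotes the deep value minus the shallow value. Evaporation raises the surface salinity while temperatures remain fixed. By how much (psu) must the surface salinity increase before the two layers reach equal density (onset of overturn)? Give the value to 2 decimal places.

Neutral buoyancy requires −α(T_deep − T_surf) + β(S_deep − S_surf′) = 0.
S_surf′ = S_deep − (α/β)·ΔT = 36.86 − (1.3 × 10⁻⁴/8.2 × 10⁻⁴)·(+2.6) = 36.4478 psu.
Increase required: 36.4478 − 36.26 = 0.1878 psu.

0.19 psu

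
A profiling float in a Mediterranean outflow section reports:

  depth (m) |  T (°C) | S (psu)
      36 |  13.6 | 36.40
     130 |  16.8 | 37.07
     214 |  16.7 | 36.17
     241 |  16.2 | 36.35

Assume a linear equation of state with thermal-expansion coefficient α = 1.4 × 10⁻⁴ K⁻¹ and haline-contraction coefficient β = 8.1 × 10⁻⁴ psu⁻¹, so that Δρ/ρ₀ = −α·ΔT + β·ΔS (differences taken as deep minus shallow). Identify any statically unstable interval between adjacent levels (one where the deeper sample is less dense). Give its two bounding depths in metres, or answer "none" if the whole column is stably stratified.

Evaluate Δρ/ρ₀ = −αΔT + βΔS across each adjacent pair:
  36–130 m: −αΔT+βΔS = −(1.4 × 10⁻⁴)(+3.2)+(8.1 × 10⁻⁴)(+0.67) = 9.5 × 10⁻⁵ → stable
  130–214 m: −αΔT+βΔS = −(1.4 × 10⁻⁴)(-0.1)+(8.1 × 10⁻⁴)(-0.90) = -7.1 × 10⁻⁴ → UNSTABLE
  214–241 m: −αΔT+βΔS = −(1.4 × 10⁻⁴)(-0.5)+(8.1 × 10⁻⁴)(+0.18) = 2.2 × 10⁻⁴ → stable
The 130–214 m interval has Δρ < 0: lighter water underlies denser water.

130–214 m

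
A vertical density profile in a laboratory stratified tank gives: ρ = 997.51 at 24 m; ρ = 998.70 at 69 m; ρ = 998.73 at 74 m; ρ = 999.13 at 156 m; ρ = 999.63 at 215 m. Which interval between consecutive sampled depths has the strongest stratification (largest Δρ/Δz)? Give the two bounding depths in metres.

Compute the density gradient over each adjacent pair:
  24–69 m: Δρ/Δz = 1.19/45 = 0.026 kg m⁻⁴
  69–74 m: Δρ/Δz = 0.03/5 = 6.0 × 10⁻³ kg m⁻⁴
  74–156 m: Δρ/Δz = 0.40/82 = 4.9 × 10⁻³ kg m⁻⁴
  156–215 m: Δρ/Δz = 0.50/59 = 8.5 × 10⁻³ kg m⁻⁴
The largest gradient is in the 24–69 m interval — the pycnocline.

24–69 m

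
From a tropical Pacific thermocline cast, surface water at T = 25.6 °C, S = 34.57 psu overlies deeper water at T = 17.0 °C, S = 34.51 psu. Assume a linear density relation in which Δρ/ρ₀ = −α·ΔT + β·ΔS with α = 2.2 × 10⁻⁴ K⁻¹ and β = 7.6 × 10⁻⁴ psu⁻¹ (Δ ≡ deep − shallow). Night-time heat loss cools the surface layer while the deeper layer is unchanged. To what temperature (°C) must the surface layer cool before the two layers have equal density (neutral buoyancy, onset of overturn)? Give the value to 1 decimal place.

Neutral buoyancy requires Δρ = 0, i.e. −α(T_deep − T_surf′) + β(S_deep − S_surf) = 0.
T_surf′ = T_deep − (β/α)·ΔS = 17.0 − (7.6 × 10⁻⁴/2.2 × 10⁻⁴)·(-0.06) = 17.207 °C.
Cooling required: 25.6 − (17.207) = 8.393 °C.

17.2 °C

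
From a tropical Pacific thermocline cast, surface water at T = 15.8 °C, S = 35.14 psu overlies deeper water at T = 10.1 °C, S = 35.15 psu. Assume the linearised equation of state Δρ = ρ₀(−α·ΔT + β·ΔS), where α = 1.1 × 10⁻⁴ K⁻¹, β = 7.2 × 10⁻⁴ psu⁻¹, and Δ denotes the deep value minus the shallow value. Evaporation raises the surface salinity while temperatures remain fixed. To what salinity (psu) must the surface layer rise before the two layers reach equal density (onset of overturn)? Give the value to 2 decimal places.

36.02 psu

Neutral buoyancy requires −α(T_deep − T_surf) + β(S_deep − S_surf′) = 0.
S_surf′ = S_deep − (α/β)·ΔT = 35.15 − (1.1 × 10⁻⁴/7.2 × 10⁻⁴)·(-5.7) = 36.0208 psu.
Increase required: 36.0208 − 35.14 = 0.8808 psu.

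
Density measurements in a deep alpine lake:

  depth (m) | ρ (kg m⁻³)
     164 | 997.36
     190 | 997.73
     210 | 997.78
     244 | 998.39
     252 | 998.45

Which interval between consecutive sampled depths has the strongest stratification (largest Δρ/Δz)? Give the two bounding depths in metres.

Compute the density gradient over each adjacent pair:
  164–190 m: Δρ/Δz = 0.37/26 = 0.014 kg m⁻⁴
  190–210 m: Δρ/Δz = 0.05/20 = 2.5 × 10⁻³ kg m⁻⁴
  210–244 m: Δρ/Δz = 0.61/34 = 0.018 kg m⁻⁴
  244–252 m: Δρ/Δz = 0.06/8 = 7.5 × 10⁻³ kg m⁻⁴
The largest gradient is in the 210–244 m interval — the pycnocline.

210–244 m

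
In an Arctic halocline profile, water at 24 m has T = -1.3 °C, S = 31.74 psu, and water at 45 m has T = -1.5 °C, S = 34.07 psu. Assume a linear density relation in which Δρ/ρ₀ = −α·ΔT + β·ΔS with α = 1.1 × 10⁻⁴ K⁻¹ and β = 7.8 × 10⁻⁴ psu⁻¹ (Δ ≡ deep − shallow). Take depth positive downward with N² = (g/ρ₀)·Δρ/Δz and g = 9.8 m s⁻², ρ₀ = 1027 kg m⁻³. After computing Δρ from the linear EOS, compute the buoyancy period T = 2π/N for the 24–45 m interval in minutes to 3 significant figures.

ΔT = -0.2 K, ΔS = +2.33 psu (deep − shallow).
Δρ/ρ₀ = −αΔT + βΔS = 2.20 × 10⁻⁵ + 1.8174 × 10⁻³ = 1.8394 × 10⁻³, so Δρ ≈ 1.889 kg m⁻³.
N² = (g/ρ₀)·Δρ/Δz = g·(Δρ/ρ₀)/Δz = 9.8 × 1.8394 × 10⁻³ / 21 = 8.5839 × 10⁻⁴ s⁻².
N = √(8.5839 × 10⁻⁴) = 0.029298 rad s⁻¹ → T = 2π/N = 214.46 s = 3.5743 min ≈ 3.57 min.

3.57 min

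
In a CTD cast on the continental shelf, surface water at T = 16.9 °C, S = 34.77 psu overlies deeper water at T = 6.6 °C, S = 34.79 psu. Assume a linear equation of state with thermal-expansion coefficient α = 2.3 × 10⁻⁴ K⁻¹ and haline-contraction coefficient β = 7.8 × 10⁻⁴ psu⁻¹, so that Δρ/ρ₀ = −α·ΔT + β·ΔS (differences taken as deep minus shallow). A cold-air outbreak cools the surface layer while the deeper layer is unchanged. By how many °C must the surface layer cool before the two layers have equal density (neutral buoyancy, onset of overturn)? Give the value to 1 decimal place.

10.4 °C

Neutral buoyancy requires Δρ = 0, i.e. −α(T_deep − T_surf′) + β(S_deep − S_surf) = 0.
T_surf′ = T_deep − (β/α)·ΔS = 6.6 − (7.8 × 10⁻⁴/2.3 × 10⁻⁴)·(+0.02) = 6.532 °C.
Cooling required: 16.9 − (6.532) = 10.368 °C.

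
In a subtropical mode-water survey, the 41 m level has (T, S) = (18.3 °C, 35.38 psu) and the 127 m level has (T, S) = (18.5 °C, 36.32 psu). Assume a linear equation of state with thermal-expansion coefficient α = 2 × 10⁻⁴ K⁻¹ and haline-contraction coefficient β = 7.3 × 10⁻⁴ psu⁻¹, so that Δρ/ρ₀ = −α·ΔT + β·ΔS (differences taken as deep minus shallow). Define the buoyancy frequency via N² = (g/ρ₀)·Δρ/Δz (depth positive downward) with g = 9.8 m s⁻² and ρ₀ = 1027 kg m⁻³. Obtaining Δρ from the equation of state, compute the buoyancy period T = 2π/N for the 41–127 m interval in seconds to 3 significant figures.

732 s

ΔT = +0.2 K, ΔS = +0.94 psu (deep − shallow).
Δρ/ρ₀ = −αΔT + βΔS = -4.00 × 10⁻⁵ + 6.862 × 10⁻⁴ = 6.462 × 10⁻⁴, so Δρ ≈ 0.6636 kg m⁻³.
N² = (g/ρ₀)·Δρ/Δz = g·(Δρ/ρ₀)/Δz = 9.8 × 6.462 × 10⁻⁴ / 86 = 7.3637 × 10⁻⁵ s⁻².
N = √(7.3637 × 10⁻⁵) = 8.5812 × 10⁻³ rad s⁻¹ → T = 2π/N = 732.20 s ≈ 732 s.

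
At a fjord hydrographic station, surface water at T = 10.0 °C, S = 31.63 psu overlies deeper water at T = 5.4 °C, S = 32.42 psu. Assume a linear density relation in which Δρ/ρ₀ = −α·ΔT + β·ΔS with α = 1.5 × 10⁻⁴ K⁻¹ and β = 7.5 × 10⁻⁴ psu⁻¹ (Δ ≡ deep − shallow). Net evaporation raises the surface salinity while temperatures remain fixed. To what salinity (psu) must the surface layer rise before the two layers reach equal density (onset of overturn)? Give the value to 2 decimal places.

33.34 psu

Neutral buoyancy requires −α(T_deep − T_surf) + β(S_deep − S_surf′) = 0.
S_surf′ = S_deep − (α/β)·ΔT = 32.42 − (1.5 × 10⁻⁴/7.5 × 10⁻⁴)·(-4.6) = 33.3400 psu.
Increase required: 33.3400 − 31.63 = 1.7100 psu.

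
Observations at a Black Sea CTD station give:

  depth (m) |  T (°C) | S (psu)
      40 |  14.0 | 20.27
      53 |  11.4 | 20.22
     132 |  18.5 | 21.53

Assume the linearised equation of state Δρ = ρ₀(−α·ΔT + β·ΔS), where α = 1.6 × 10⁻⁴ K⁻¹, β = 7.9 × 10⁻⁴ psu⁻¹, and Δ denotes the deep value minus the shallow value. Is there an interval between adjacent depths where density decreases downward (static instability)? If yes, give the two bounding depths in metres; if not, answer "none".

Evaluate Δρ/ρ₀ = −αΔT + βΔS across each adjacent pair:
  40–53 m: −αΔT+βΔS = −(1.6 × 10⁻⁴)(-2.6)+(7.9 × 10⁻⁴)(-0.05) = 3.8 × 10⁻⁴ → stable
  53–132 m: −αΔT+βΔS = −(1.6 × 10⁻⁴)(+7.1)+(7.9 × 10⁻⁴)(+1.31) = -1.0 × 10⁻⁴ → UNSTABLE
The 53–132 m interval has Δρ < 0: lighter water underlies denser water.

53–132 m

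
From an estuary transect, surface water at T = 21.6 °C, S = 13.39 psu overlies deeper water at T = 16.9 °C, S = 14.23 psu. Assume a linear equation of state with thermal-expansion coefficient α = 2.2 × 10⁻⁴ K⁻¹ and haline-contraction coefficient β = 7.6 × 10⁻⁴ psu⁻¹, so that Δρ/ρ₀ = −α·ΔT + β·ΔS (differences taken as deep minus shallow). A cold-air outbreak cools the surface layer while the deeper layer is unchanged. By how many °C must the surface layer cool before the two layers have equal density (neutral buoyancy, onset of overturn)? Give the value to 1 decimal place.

Neutral buoyancy requires Δρ = 0, i.e. −α(T_deep − T_surf′) + β(S_deep − S_surf) = 0.
T_surf′ = T_deep − (β/α)·ΔS = 16.9 − (7.6 × 10⁻⁴/2.2 × 10⁻⁴)·(+0.84) = 13.998 °C.
Cooling required: 21.6 − (13.998) = 7.602 °C.

7.6 °C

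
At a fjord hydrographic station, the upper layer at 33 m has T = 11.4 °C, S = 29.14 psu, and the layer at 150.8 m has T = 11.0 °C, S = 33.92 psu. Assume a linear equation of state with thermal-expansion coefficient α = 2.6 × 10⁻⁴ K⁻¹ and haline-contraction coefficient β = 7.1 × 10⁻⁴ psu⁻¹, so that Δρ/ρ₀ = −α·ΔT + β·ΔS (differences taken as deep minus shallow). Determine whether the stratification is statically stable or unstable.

ΔT = 11.0 − 11.4 = -0.4 K and ΔS = 33.92 − 29.14 = +4.78 psu (deep − shallow).
−αΔT = 1.04 × 10⁻⁴; βΔS = 3.3938 × 10⁻³; sum Δρ/ρ₀ = 3.4978 × 10⁻³.
Δρ/ρ₀ > 0, so Δρ > 0: deeper water is denser → statically stable.

stable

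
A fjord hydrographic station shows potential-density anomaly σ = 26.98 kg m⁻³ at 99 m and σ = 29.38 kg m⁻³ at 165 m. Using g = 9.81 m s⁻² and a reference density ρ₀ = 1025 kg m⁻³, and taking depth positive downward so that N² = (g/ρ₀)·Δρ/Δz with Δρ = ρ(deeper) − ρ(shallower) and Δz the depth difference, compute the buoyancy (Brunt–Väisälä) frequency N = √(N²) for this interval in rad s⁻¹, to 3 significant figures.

0.0187 rad s⁻¹

Δρ = 1029.38 − 1026.98 = 2.40 kg m⁻³ over Δz = 165 − 99 = 66 m.
N² = (9.81/1025) × (2.40/66) = 3.4803 × 10⁻⁴ s⁻².
N = √(3.4803 × 10⁻⁴) = 0.018656 rad s⁻¹ ≈ 0.0187 rad s⁻¹.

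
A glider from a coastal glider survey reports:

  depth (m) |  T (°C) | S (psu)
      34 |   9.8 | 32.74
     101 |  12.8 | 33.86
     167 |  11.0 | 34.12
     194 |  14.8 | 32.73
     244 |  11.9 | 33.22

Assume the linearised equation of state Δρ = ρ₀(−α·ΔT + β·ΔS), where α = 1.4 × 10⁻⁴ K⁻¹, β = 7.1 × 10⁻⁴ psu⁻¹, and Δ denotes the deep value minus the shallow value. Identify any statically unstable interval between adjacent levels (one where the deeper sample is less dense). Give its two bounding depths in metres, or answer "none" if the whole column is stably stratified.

167–194 m

Evaluate Δρ/ρ₀ = −αΔT + βΔS across each adjacent pair:
  34–101 m: −αΔT+βΔS = −(1.4 × 10⁻⁴)(+3.0)+(7.1 × 10⁻⁴)(+1.12) = 3.8 × 10⁻⁴ → stable
  101–167 m: −αΔT+βΔS = −(1.4 × 10⁻⁴)(-1.8)+(7.1 × 10⁻⁴)(+0.26) = 4.4 × 10⁻⁴ → stable
  167–194 m: −αΔT+βΔS = −(1.4 × 10⁻⁴)(+3.8)+(7.1 × 10⁻⁴)(-1.39) = -1.5 × 10⁻³ → UNSTABLE
  194–244 m: −αΔT+βΔS = −(1.4 × 10⁻⁴)(-2.9)+(7.1 × 10⁻⁴)(+0.49) = 7.5 × 10⁻⁴ → stable
The 167–194 m interval has Δρ < 0: lighter water underlies denser water.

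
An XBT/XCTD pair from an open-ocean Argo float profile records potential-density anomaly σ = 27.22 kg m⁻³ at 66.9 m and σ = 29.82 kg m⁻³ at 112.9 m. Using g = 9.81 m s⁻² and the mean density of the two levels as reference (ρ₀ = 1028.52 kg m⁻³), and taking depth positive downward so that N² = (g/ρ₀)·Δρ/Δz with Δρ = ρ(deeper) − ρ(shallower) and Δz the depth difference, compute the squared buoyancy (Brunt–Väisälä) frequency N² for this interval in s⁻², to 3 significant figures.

Δρ = 1029.82 − 1027.22 = 2.60 kg m⁻³ over Δz = 112.9 − 66.9 = 46 m.
N² = (9.81/1028.52) × (2.60/46) = 5.3910 × 10⁻⁴ s⁻² ≈ 5.39 × 10⁻⁴ s⁻².

5.39 × 10⁻⁴ s⁻²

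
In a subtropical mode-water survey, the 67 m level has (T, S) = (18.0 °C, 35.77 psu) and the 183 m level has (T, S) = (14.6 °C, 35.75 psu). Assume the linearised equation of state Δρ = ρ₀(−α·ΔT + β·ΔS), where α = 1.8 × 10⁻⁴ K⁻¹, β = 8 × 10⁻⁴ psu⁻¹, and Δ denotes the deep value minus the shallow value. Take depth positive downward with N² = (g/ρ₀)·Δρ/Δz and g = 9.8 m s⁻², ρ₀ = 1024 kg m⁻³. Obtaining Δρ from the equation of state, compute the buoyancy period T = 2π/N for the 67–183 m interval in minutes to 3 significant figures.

14.8 min

ΔT = -3.4 K, ΔS = -0.02 psu (deep − shallow).
Δρ/ρ₀ = −αΔT + βΔS = 6.12 × 10⁻⁴ − 1.60 × 10⁻⁵ = 5.96 × 10⁻⁴, so Δρ ≈ 0.6103 kg m⁻³.
N² = (g/ρ₀)·Δρ/Δz = g·(Δρ/ρ₀)/Δz = 9.8 × 5.96 × 10⁻⁴ / 116 = 5.0352 × 10⁻⁵ s⁻².
N = √(5.0352 × 10⁻⁵) = 7.0959 × 10⁻³ rad s⁻¹ → T = 2π/N = 885.47 s = 14.758 min ≈ 14.8 min.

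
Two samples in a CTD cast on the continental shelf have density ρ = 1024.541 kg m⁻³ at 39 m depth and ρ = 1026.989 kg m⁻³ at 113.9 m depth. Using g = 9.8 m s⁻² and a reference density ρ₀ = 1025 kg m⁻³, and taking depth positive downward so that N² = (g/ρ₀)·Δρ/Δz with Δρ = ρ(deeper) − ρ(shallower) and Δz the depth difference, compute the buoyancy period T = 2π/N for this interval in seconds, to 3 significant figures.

355 s

Δρ = 1026.989 − 1024.541 = 2.448 kg m⁻³ over Δz = 113.9 − 39 = 74.9 m.
N² = (9.8/1025) × (2.448/74.9) = 3.1249 × 10⁻⁴ s⁻².
N = √(3.1249 × 10⁻⁴) = 0.017677 rad s⁻¹, so T = 2π/N = 355.44 s ≈ 355 s.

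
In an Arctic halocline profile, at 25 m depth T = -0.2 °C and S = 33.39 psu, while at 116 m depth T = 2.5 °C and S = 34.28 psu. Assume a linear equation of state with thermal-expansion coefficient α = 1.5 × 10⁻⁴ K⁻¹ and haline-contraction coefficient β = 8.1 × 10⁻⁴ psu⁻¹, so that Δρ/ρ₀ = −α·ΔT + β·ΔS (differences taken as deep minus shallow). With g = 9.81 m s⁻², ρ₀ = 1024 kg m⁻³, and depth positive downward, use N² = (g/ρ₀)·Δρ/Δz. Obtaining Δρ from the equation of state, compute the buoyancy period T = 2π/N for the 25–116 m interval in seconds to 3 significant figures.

1.08 × 10³ s

ΔT = +2.7 K, ΔS = +0.89 psu (deep − shallow).
Δρ/ρ₀ = −αΔT + βΔS = -4.05 × 10⁻⁴ + 7.209 × 10⁻⁴ = 3.159 × 10⁻⁴, so Δρ ≈ 0.3235 kg m⁻³.
N² = (g/ρ₀)·Δρ/Δz = g·(Δρ/ρ₀)/Δz = 9.81 × 3.159 × 10⁻⁴ / 91 = 3.4055 × 10⁻⁵ s⁻².
N = √(3.4055 × 10⁻⁵) = 5.8357 × 10⁻³ rad s⁻¹ → T = 2π/N = 1.0767 × 10³ s ≈ 1.08 × 10³ s.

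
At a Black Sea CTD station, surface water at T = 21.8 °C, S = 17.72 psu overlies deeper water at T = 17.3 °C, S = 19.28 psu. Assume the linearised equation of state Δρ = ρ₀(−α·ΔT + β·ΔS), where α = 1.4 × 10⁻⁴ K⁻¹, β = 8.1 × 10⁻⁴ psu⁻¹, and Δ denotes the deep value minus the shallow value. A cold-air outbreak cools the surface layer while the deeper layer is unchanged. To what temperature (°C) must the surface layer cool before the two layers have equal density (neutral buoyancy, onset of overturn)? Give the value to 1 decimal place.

Neutral buoyancy requires Δρ = 0, i.e. −α(T_deep − T_surf′) + β(S_deep − S_surf) = 0.
T_surf′ = T_deep − (β/α)·ΔS = 17.3 − (8.1 × 10⁻⁴/1.4 × 10⁻⁴)·(+1.56) = 8.274 °C.
Cooling required: 21.8 − (8.274) = 13.526 °C.

8.3 °C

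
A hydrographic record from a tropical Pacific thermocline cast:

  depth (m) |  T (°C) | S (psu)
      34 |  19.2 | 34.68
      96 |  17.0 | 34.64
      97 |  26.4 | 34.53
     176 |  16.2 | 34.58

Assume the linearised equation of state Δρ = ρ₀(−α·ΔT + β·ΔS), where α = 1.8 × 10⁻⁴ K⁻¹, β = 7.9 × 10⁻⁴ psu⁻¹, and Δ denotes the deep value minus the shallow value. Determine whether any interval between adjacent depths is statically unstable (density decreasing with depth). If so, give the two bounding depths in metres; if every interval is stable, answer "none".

96–97 m

Evaluate Δρ/ρ₀ = −αΔT + βΔS across each adjacent pair:
  34–96 m: −αΔT+βΔS = −(1.8 × 10⁻⁴)(-2.2)+(7.9 × 10⁻⁴)(-0.04) = 3.6 × 10⁻⁴ → stable
  96–97 m: −αΔT+βΔS = −(1.8 × 10⁻⁴)(+9.4)+(7.9 × 10⁻⁴)(-0.11) = -1.8 × 10⁻³ → UNSTABLE
  97–176 m: −αΔT+βΔS = −(1.8 × 10⁻⁴)(-10.2)+(7.9 × 10⁻⁴)(+0.05) = 1.9 × 10⁻³ → stable
The 96–97 m interval has Δρ < 0: lighter water underlies denser water.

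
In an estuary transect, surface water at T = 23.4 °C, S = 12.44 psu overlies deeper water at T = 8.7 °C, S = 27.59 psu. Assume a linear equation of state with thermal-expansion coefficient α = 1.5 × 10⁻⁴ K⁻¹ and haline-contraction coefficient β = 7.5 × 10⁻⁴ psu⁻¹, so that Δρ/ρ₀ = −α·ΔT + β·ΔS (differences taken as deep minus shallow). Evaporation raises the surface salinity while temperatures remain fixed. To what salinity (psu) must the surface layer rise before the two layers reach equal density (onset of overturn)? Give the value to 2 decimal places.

Neutral buoyancy requires −α(T_deep − T_surf) + β(S_deep − S_surf′) = 0.
S_surf′ = S_deep − (α/β)·ΔT = 27.59 − (1.5 × 10⁻⁴/7.5 × 10⁻⁴)·(-14.7) = 30.5300 psu.
Increase required: 30.5300 − 12.44 = 18.0900 psu.

30.53 psu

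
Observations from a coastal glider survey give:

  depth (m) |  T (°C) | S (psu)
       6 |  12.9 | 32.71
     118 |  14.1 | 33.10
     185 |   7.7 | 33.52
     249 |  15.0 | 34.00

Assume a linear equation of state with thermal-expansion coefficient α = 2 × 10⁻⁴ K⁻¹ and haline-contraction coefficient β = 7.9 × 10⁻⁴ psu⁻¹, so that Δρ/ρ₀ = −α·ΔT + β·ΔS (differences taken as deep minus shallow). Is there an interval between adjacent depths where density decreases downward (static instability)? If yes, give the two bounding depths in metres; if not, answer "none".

Evaluate Δρ/ρ₀ = −αΔT + βΔS across each adjacent pair:
  6–118 m: −αΔT+βΔS = −(2 × 10⁻⁴)(+1.2)+(7.9 × 10⁻⁴)(+0.39) = 6.8 × 10⁻⁵ → stable
  118–185 m: −αΔT+βΔS = −(2 × 10⁻⁴)(-6.4)+(7.9 × 10⁻⁴)(+0.42) = 1.6 × 10⁻³ → stable
  185–249 m: −αΔT+βΔS = −(2 × 10⁻⁴)(+7.3)+(7.9 × 10⁻⁴)(+0.48) = -1.1 × 10⁻³ → UNSTABLE
The 185–249 m interval has Δρ < 0: lighter water underlies denser water.

185–249 m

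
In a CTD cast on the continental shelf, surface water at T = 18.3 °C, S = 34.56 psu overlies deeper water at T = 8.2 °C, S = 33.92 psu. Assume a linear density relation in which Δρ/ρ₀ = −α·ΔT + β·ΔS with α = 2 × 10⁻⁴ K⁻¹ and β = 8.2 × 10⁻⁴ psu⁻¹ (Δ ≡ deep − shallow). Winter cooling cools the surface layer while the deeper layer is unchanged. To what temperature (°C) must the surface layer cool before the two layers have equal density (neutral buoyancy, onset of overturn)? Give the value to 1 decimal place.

10.8 °C

Neutral buoyancy requires Δρ = 0, i.e. −α(T_deep − T_surf′) + β(S_deep − S_surf) = 0.
T_surf′ = T_deep − (β/α)·ΔS = 8.2 − (8.2 × 10⁻⁴/2 × 10⁻⁴)·(-0.64) = 10.824 °C.
Cooling required: 18.3 − (10.824) = 7.476 °C.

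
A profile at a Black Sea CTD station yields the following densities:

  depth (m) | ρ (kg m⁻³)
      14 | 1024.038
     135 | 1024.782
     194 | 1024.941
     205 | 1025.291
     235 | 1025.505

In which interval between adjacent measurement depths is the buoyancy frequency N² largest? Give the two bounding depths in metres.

Compute the density gradient over each adjacent pair:
  14–135 m: Δρ/Δz = 0.744/121 = 6.1 × 10⁻³ kg m⁻⁴
  135–194 m: Δρ/Δz = 0.159/59 = 2.7 × 10⁻³ kg m⁻⁴
  194–205 m: Δρ/Δz = 0.350/11 = 0.032 kg m⁻⁴
  205–235 m: Δρ/Δz = 0.214/30 = 7.1 × 10⁻³ kg m⁻⁴
The largest gradient is in the 194–205 m interval — the pycnocline.

194–205 m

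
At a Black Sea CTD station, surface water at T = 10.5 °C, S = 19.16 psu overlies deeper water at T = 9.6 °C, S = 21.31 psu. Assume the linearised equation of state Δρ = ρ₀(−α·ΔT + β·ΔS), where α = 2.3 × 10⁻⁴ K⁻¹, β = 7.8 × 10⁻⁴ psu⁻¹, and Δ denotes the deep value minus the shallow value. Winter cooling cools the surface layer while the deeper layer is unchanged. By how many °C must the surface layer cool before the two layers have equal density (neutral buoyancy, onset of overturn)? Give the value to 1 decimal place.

Neutral buoyancy requires Δρ = 0, i.e. −α(T_deep − T_surf′) + β(S_deep − S_surf) = 0.
T_surf′ = T_deep − (β/α)·ΔS = 9.6 − (7.8 × 10⁻⁴/2.3 × 10⁻⁴)·(+2.15) = 2.309 °C.
Cooling required: 10.5 − (2.309) = 8.191 °C.

8.2 °C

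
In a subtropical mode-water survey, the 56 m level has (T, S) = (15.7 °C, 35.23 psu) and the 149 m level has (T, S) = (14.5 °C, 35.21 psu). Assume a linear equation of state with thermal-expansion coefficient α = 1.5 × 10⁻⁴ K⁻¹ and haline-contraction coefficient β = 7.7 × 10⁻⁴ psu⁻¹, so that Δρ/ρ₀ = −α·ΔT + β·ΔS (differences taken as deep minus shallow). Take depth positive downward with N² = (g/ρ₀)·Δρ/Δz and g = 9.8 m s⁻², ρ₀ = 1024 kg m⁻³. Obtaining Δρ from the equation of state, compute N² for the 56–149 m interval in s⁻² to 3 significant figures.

1.73 × 10⁻⁵ s⁻²

ΔT = -1.2 K, ΔS = -0.02 psu (deep − shallow).
Δρ/ρ₀ = −αΔT + βΔS = 1.80 × 10⁻⁴ − 1.54 × 10⁻⁵ = 1.646 × 10⁻⁴, so Δρ ≈ 0.1686 kg m⁻³.
N² = (g/ρ₀)·Δρ/Δz = g·(Δρ/ρ₀)/Δz = 9.8 × 1.646 × 10⁻⁴ / 93 = 1.7345 × 10⁻⁵ s⁻² ≈ 1.73 × 10⁻⁵ s⁻².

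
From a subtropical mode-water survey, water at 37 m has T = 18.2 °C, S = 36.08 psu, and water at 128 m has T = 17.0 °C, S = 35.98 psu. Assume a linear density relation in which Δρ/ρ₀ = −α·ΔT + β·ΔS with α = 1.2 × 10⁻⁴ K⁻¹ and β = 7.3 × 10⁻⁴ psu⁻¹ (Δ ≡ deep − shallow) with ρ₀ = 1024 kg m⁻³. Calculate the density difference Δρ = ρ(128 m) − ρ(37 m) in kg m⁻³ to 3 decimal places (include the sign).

ΔT = -1.2 K, ΔS = -0.10 psu (deep − shallow).
Δρ/ρ₀ = −(1.2 × 10⁻⁴)(-1.2) + (7.3 × 10⁻⁴)(-0.10) = 7.10 × 10⁻⁵.
Δρ = 1024 × (7.10 × 10⁻⁵) = +0.073 kg m⁻³.
Positive Δρ: denser below, stable.

+0.073 kg m⁻³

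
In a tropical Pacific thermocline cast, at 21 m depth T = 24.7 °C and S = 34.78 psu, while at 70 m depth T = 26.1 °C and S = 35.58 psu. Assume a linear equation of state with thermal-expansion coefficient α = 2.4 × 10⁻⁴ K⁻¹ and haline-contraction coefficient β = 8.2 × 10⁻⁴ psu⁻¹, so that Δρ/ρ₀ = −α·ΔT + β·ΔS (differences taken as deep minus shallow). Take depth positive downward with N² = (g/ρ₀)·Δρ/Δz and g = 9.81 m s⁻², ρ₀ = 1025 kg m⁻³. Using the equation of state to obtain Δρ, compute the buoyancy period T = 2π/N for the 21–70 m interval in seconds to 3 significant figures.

785 s

ΔT = +1.4 K, ΔS = +0.80 psu (deep − shallow).
Δρ/ρ₀ = −αΔT + βΔS = -3.36 × 10⁻⁴ + 6.56 × 10⁻⁴ = 3.20 × 10⁻⁴, so Δρ ≈ 0.3280 kg m⁻³.
N² = (g/ρ₀)·Δρ/Δz = g·(Δρ/ρ₀)/Δz = 9.81 × 3.20 × 10⁻⁴ / 49 = 6.4065 × 10⁻⁵ s⁻².
N = √(6.4065 × 10⁻⁵) = 8.0041 × 10⁻³ rad s⁻¹ → T = 2π/N = 785.00 s ≈ 785 s.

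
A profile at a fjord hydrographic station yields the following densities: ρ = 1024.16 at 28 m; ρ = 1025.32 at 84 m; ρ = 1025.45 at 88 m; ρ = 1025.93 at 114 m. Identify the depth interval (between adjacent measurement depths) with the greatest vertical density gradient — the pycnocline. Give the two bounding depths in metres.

84–88 m

Compute the density gradient over each adjacent pair:
  28–84 m: Δρ/Δz = 1.16/56 = 0.021 kg m⁻⁴
  84–88 m: Δρ/Δz = 0.13/4 = 0.033 kg m⁻⁴
  88–114 m: Δρ/Δz = 0.48/26 = 0.018 kg m⁻⁴
The largest gradient is in the 84–88 m interval — the pycnocline.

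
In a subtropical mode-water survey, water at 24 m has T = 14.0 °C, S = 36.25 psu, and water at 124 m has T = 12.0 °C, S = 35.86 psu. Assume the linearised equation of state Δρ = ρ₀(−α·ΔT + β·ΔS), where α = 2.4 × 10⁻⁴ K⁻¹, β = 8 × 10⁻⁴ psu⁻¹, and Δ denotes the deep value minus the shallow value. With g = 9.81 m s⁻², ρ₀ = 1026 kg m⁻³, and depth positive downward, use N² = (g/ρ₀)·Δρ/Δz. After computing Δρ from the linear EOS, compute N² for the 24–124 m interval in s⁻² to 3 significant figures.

ΔT = -2.0 K, ΔS = -0.39 psu (deep − shallow).
Δρ/ρ₀ = −αΔT + βΔS = 4.80 × 10⁻⁴ − 3.12 × 10⁻⁴ = 1.68 × 10⁻⁴, so Δρ ≈ 0.1724 kg m⁻³.
N² = (g/ρ₀)·Δρ/Δz = g·(Δρ/ρ₀)/Δz = 9.81 × 1.68 × 10⁻⁴ / 100 = 1.6481 × 10⁻⁵ s⁻² ≈ 1.65 × 10⁻⁵ s⁻².

1.65 × 10⁻⁵ s⁻²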